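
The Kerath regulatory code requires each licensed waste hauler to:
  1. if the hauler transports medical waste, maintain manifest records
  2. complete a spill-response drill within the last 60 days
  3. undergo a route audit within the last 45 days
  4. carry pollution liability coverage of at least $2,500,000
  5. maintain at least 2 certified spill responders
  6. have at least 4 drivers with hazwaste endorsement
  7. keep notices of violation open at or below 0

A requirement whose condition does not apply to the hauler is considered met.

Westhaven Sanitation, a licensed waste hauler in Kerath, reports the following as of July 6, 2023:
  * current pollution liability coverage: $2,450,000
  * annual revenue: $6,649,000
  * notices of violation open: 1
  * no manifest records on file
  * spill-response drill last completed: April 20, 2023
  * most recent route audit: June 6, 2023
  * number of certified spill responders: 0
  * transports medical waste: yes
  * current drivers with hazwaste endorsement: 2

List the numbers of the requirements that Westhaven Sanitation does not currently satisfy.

1. condition 'transports medical waste' holds; manifest records absent → not met
2. spill-response drill 77 days ago vs limit 60 → not met
3. route audit 30 days ago vs limit 45 → met
4. pollution liability coverage $2,450,000 < $2,500,000 → not met
5. certified spill responders 0 < 2 → not met
6. drivers with hazwaste endorsement 2 < 4 → not met
7. notices of violation open 1 > 0 → not met
Not met: 1, 2, 4, 5, 6, 7

1, 2, 4, 5, 6, 7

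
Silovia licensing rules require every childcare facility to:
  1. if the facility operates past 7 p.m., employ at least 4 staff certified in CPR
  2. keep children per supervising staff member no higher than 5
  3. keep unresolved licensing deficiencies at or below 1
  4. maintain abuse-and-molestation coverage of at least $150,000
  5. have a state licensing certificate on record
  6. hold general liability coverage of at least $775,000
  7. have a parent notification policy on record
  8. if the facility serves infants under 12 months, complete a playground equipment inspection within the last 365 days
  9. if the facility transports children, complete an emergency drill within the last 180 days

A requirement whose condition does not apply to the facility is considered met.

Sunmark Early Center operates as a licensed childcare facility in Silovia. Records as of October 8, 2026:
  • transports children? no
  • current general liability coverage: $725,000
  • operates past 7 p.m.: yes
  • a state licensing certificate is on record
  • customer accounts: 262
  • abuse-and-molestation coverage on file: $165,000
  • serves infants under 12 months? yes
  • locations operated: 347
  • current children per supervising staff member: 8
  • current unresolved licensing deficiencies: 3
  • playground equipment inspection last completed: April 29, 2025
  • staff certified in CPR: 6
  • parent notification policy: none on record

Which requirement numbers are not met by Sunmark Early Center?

2, 3, 6, 7, 8

1. condition 'operates past 7 p.m.' holds; staff certified in CPR 6 ≥ 4 → met
2. children per supervising staff member 8 > 5 → not met
3. unresolved licensing deficiencies 3 > 1 → not met
4. abuse-and-molestation coverage $165,000 ≥ $150,000 → met
5. state licensing certificate present → met
6. general liability coverage $725,000 < $775,000 → not met
7. parent notification policy absent → not met
8. condition 'serves infants under 12 months' holds; playground equipment inspection 527 days ago vs limit 365 → not met
9. condition 'transports children' does not hold → requirement n/a → met
Not met: 2, 3, 6, 7, 8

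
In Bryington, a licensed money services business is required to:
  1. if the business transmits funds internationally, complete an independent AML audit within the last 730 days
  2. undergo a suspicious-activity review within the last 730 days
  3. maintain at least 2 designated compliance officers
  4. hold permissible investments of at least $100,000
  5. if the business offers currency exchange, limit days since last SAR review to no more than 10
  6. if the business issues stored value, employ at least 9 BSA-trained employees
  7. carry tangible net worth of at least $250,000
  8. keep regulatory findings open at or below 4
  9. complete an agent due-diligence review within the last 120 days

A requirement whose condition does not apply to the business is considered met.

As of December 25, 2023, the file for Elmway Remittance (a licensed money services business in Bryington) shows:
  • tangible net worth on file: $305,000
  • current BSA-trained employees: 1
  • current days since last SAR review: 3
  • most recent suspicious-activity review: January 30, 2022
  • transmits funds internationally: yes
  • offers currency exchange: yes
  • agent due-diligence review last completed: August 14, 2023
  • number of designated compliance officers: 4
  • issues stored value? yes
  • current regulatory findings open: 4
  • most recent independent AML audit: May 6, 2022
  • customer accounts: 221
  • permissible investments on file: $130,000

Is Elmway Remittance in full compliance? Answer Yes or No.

No

1. condition 'transmits funds internationally' holds; independent AML audit 598 days ago vs limit 730 → met
2. suspicious-activity review 694 days ago vs limit 730 → met
3. designated compliance officers 4 ≥ 2 → met
4. permissible investments $130,000 ≥ $100,000 → met
5. condition 'offers currency exchange' holds; days since last SAR review 3 ≤ 10 → met
6. condition 'issues stored value' holds; BSA-trained employees 1 < 9 → not met
7. tangible net worth $305,000 ≥ $250,000 → met
8. regulatory findings open 4 ≤ 4 → met
9. agent due-diligence review 133 days ago vs limit 120 → not met
Not met: 6, 9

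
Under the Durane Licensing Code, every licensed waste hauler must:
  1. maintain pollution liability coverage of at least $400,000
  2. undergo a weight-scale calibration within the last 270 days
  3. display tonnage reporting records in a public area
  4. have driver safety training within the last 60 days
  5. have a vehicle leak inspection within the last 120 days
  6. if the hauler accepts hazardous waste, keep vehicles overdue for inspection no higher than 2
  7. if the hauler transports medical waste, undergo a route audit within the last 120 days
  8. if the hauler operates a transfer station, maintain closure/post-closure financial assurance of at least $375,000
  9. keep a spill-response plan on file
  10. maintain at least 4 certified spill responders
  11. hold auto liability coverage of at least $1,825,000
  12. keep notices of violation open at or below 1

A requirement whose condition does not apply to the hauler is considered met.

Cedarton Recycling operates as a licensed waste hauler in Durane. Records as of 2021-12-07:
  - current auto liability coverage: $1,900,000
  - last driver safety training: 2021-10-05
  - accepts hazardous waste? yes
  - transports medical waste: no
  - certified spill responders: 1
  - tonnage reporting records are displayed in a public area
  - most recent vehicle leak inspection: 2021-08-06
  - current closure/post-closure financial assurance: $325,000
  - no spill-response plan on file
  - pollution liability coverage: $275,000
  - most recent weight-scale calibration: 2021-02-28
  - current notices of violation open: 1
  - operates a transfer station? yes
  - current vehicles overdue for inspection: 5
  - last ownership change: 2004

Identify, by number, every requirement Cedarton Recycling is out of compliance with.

1, 2, 4, 5, 6, 8, 9, 10

1. pollution liability coverage $275,000 < $400,000 → not met
2. weight-scale calibration 282 days ago vs limit 270 → not met
3. tonnage reporting records present → met
4. driver safety training 63 days ago vs limit 60 → not met
5. vehicle leak inspection 123 days ago vs limit 120 → not met
6. condition 'accepts hazardous waste' holds; vehicles overdue for inspection 5 > 2 → not met
7. condition 'transports medical waste' does not hold → requirement n/a → met
8. condition 'operates a transfer station' holds; closure/post-closure financial assurance $325,000 < $375,000 → not met
9. spill-response plan absent → not met
10. certified spill responders 1 < 4 → not met
11. auto liability coverage $1,900,000 ≥ $1,825,000 → met
12. notices of violation open 1 ≤ 1 → met
Not met: 1, 2, 4, 5, 6, 8, 9, 10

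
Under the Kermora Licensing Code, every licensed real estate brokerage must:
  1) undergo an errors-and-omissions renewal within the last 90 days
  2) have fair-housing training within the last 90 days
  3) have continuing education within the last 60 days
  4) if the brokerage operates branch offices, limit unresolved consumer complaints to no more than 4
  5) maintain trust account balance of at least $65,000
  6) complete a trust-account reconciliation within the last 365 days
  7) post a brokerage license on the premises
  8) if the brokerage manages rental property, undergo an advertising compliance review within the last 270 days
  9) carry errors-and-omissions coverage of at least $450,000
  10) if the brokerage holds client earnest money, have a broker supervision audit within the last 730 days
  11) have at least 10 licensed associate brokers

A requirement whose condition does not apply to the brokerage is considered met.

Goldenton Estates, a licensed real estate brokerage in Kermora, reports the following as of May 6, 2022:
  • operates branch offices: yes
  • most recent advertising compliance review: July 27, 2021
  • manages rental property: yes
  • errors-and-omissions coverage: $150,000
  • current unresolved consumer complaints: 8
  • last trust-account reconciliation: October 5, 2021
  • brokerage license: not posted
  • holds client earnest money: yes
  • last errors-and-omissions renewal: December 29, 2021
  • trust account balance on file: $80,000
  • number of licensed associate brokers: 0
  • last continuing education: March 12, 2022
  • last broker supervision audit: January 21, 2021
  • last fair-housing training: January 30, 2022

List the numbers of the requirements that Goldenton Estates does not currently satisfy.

1, 2, 4, 7, 8, 9, 11

1. errors-and-omissions renewal 128 days ago vs limit 90 → not met
2. fair-housing training 96 days ago vs limit 90 → not met
3. continuing education 55 days ago vs limit 60 → met
4. condition 'operates branch offices' holds; unresolved consumer complaints 8 > 4 → not met
5. trust account balance $80,000 ≥ $65,000 → met
6. trust-account reconciliation 213 days ago vs limit 365 → met
7. brokerage license absent → not met
8. condition 'manages rental property' holds; advertising compliance review 283 days ago vs limit 270 → not met
9. errors-and-omissions coverage $150,000 < $450,000 → not met
10. condition 'holds client earnest money' holds; broker supervision audit 470 days ago vs limit 730 → met
11. licensed associate brokers 0 < 10 → not met
Not met: 1, 2, 4, 7, 8, 9, 11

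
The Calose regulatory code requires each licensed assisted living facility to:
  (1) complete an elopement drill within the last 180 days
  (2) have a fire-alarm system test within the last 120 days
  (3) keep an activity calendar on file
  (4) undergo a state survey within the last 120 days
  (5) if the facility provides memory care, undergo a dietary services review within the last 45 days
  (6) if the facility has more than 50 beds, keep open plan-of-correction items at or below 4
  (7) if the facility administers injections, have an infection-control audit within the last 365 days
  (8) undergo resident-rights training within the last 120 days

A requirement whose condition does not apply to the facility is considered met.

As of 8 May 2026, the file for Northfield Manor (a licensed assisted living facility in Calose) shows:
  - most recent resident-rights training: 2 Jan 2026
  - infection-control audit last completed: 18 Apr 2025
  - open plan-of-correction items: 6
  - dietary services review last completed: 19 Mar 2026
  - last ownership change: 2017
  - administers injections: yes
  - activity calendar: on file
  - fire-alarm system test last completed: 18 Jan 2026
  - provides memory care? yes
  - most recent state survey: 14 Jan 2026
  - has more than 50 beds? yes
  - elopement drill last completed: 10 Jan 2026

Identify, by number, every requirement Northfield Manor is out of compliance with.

5, 6, 7, 8

1. elopement drill 118 days ago vs limit 180 → met
2. fire-alarm system test 110 days ago vs limit 120 → met
3. activity calendar present → met
4. state survey 114 days ago vs limit 120 → met
5. condition 'provides memory care' holds; dietary services review 50 days ago vs limit 45 → not met
6. condition 'has more than 50 beds' holds; open plan-of-correction items 6 > 4 → not met
7. condition 'administers injections' holds; infection-control audit 385 days ago vs limit 365 → not met
8. resident-rights training 126 days ago vs limit 120 → not met
Not met: 5, 6, 7, 8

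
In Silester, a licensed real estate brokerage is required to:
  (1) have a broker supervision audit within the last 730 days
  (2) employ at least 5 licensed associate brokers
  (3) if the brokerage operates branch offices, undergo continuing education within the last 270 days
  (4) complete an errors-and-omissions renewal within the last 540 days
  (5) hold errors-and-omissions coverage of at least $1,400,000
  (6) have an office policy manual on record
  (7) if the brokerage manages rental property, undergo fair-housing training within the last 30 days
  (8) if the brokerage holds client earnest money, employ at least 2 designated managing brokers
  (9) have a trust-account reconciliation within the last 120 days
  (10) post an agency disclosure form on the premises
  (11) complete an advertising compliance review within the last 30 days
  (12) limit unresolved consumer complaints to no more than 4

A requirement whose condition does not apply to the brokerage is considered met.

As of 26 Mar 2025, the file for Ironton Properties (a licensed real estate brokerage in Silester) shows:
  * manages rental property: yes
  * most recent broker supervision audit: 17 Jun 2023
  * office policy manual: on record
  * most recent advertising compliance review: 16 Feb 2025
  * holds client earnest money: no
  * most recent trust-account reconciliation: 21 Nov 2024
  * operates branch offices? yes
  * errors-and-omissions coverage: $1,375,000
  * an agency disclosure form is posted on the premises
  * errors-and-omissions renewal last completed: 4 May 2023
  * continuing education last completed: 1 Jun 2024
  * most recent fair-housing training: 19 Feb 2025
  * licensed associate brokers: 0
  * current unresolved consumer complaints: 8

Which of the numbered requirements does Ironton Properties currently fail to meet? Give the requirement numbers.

1. broker supervision audit 648 days ago vs limit 730 → met
2. licensed associate brokers 0 < 5 → not met
3. condition 'operates branch offices' holds; continuing education 298 days ago vs limit 270 → not met
4. errors-and-omissions renewal 692 days ago vs limit 540 → not met
5. errors-and-omissions coverage $1,375,000 < $1,400,000 → not met
6. office policy manual present → met
7. condition 'manages rental property' holds; fair-housing training 35 days ago vs limit 30 → not met
8. condition 'holds client earnest money' does not hold → requirement n/a → met
9. trust-account reconciliation 125 days ago vs limit 120 → not met
10. agency disclosure form present → met
11. advertising compliance review 38 days ago vs limit 30 → not met
12. unresolved consumer complaints 8 > 4 → not met
Not met: 2, 3, 4, 5, 7, 9, 11, 12

2, 3, 4, 5, 7, 9, 11, 12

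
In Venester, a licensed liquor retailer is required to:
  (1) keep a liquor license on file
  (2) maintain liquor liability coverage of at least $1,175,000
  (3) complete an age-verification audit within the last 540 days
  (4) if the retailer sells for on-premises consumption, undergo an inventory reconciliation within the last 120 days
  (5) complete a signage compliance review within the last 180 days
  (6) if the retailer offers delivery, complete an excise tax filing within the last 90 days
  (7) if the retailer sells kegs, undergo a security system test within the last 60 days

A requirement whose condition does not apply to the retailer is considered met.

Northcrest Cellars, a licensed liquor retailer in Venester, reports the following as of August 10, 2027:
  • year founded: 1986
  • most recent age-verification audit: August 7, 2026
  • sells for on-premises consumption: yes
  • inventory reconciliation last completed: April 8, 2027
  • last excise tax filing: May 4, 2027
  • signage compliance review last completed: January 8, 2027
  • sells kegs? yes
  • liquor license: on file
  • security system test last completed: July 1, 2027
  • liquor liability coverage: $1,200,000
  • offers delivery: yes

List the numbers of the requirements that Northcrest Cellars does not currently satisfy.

4, 5, 6

1. liquor license present → met
2. liquor liability coverage $1,200,000 ≥ $1,175,000 → met
3. age-verification audit 368 days ago vs limit 540 → met
4. condition 'sells for on-premises consumption' holds; inventory reconciliation 124 days ago vs limit 120 → not met
5. signage compliance review 214 days ago vs limit 180 → not met
6. condition 'offers delivery' holds; excise tax filing 98 days ago vs limit 90 → not met
7. condition 'sells kegs' holds; security system test 40 days ago vs limit 60 → met
Not met: 4, 5, 6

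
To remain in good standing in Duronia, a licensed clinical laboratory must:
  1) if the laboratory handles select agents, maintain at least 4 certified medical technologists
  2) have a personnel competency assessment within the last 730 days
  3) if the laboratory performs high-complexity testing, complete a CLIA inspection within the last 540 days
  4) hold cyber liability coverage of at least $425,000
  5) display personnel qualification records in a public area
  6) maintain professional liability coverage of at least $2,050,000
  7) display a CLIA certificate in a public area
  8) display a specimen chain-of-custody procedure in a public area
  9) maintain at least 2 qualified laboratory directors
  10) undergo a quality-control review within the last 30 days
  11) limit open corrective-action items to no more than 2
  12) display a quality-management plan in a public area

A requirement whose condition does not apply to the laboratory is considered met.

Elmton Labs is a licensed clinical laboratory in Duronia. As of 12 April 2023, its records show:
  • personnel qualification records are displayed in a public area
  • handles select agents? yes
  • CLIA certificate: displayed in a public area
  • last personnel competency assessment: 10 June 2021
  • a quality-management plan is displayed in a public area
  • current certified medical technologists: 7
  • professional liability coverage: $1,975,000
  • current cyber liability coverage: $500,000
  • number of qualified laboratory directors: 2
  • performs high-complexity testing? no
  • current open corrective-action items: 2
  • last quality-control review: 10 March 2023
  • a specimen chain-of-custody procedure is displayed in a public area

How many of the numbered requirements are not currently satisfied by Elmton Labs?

1. condition 'handles select agents' holds; certified medical technologists 7 ≥ 4 → met
2. personnel competency assessment 671 days ago vs limit 730 → met
3. condition 'performs high-complexity testing' does not hold → requirement n/a → met
4. cyber liability coverage $500,000 ≥ $425,000 → met
5. personnel qualification records present → met
6. professional liability coverage $1,975,000 < $2,050,000 → not met
7. CLIA certificate present → met
8. specimen chain-of-custody procedure present → met
9. qualified laboratory directors 2 ≥ 2 → met
10. quality-control review 33 days ago vs limit 30 → not met
11. open corrective-action items 2 ≤ 2 → met
12. quality-management plan present → met
Not met: 2 of 12

2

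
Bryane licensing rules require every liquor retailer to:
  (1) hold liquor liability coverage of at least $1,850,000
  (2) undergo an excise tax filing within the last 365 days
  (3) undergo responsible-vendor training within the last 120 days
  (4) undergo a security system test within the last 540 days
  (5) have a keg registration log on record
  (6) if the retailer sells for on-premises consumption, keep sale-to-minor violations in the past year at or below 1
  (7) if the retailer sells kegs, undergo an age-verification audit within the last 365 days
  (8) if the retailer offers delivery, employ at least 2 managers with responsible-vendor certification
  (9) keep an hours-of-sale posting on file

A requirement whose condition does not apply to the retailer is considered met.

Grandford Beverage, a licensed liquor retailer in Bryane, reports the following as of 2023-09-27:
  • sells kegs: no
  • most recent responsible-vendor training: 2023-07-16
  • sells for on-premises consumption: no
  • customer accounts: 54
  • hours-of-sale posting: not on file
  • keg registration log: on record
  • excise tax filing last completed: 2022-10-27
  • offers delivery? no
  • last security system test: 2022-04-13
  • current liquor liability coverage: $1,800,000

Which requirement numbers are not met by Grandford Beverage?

1, 9

1. liquor liability coverage $1,800,000 < $1,850,000 → not met
2. excise tax filing 335 days ago vs limit 365 → met
3. responsible-vendor training 73 days ago vs limit 120 → met
4. security system test 532 days ago vs limit 540 → met
5. keg registration log present → met
6. condition 'sells for on-premises consumption' does not hold → requirement n/a → met
7. condition 'sells kegs' does not hold → requirement n/a → met
8. condition 'offers delivery' does not hold → requirement n/a → met
9. hours-of-sale posting absent → not met
Not met: 1, 9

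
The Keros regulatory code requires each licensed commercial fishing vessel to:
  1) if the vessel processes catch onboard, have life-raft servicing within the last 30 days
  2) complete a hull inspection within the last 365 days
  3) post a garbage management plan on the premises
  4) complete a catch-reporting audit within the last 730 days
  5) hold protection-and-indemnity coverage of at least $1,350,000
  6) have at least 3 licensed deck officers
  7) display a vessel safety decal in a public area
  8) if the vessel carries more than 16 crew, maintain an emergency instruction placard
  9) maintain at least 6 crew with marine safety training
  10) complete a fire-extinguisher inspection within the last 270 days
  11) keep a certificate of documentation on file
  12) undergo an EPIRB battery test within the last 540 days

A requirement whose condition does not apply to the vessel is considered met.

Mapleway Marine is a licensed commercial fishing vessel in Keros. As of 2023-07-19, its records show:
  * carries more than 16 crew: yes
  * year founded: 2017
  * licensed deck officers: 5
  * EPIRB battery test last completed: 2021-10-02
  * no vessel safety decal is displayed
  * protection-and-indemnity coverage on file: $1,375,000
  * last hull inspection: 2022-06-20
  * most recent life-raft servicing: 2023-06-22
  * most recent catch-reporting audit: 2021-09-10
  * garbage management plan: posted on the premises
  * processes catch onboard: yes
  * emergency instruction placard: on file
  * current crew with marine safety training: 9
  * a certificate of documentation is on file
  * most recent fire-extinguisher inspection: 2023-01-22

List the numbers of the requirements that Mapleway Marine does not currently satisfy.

1. condition 'processes catch onboard' holds; life-raft servicing 27 days ago vs limit 30 → met
2. hull inspection 394 days ago vs limit 365 → not met
3. garbage management plan present → met
4. catch-reporting audit 677 days ago vs limit 730 → met
5. protection-and-indemnity coverage $1,375,000 ≥ $1,350,000 → met
6. licensed deck officers 5 ≥ 3 → met
7. vessel safety decal absent → not met
8. condition 'carries more than 16 crew' holds; emergency instruction placard present → met
9. crew with marine safety training 9 ≥ 6 → met
10. fire-extinguisher inspection 178 days ago vs limit 270 → met
11. certificate of documentation present → met
12. EPIRB battery test 655 days ago vs limit 540 → not met
Not met: 2, 7, 12

2, 7, 12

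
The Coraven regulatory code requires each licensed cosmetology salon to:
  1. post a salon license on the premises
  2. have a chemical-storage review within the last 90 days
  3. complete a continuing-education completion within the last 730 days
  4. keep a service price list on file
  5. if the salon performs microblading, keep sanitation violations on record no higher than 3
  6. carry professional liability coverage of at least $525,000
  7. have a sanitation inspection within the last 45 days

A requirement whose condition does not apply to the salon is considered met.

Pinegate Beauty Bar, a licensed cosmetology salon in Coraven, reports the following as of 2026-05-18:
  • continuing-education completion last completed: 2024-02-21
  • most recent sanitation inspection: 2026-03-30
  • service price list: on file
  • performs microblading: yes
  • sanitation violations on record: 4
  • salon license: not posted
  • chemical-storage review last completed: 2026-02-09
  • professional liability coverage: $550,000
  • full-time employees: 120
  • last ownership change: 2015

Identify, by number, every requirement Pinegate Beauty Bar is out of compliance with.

1, 2, 3, 5, 7

1. salon license absent → not met
2. chemical-storage review 98 days ago vs limit 90 → not met
3. continuing-education completion 817 days ago vs limit 730 → not met
4. service price list present → met
5. condition 'performs microblading' holds; sanitation violations on record 4 > 3 → not met
6. professional liability coverage $550,000 ≥ $525,000 → met
7. sanitation inspection 49 days ago vs limit 45 → not met
Not met: 1, 2, 3, 5, 7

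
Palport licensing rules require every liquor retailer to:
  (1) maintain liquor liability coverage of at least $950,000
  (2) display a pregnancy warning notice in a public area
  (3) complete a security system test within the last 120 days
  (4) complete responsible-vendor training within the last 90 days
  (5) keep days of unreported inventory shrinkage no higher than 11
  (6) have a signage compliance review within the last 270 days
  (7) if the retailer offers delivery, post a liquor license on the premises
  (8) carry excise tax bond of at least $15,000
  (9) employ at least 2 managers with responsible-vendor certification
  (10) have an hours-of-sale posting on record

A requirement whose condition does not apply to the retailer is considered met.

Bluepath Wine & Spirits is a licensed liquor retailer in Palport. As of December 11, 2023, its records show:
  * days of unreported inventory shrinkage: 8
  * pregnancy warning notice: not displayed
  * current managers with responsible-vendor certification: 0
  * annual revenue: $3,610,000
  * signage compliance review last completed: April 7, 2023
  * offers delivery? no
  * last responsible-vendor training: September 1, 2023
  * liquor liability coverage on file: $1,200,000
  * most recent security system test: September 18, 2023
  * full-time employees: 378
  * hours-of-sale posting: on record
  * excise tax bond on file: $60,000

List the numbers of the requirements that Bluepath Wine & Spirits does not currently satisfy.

1. liquor liability coverage $1,200,000 ≥ $950,000 → met
2. pregnancy warning notice absent → not met
3. security system test 84 days ago vs limit 120 → met
4. responsible-vendor training 101 days ago vs limit 90 → not met
5. days of unreported inventory shrinkage 8 ≤ 11 → met
6. signage compliance review 248 days ago vs limit 270 → met
7. condition 'offers delivery' does not hold → requirement n/a → met
8. excise tax bond $60,000 ≥ $15,000 → met
9. managers with responsible-vendor certification 0 < 2 → not met
10. hours-of-sale posting present → met
Not met: 2, 4, 9

2, 4, 9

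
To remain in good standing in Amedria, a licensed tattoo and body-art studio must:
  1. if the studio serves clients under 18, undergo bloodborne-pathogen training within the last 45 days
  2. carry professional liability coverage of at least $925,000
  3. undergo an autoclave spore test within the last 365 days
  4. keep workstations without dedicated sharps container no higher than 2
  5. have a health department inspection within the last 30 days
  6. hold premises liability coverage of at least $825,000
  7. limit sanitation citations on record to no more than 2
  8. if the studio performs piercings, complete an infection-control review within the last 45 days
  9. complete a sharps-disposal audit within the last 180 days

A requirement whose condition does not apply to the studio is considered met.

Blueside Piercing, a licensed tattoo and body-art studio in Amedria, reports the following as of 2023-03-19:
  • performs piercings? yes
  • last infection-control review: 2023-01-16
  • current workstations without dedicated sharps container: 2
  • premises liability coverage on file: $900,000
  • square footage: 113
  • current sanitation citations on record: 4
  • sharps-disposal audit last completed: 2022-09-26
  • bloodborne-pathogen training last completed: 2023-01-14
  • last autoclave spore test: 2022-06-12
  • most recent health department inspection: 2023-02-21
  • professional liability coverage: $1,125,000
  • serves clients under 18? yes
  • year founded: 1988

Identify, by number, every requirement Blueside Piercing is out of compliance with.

1, 7, 8

1. condition 'serves clients under 18' holds; bloodborne-pathogen training 64 days ago vs limit 45 → not met
2. professional liability coverage $1,125,000 ≥ $925,000 → met
3. autoclave spore test 280 days ago vs limit 365 → met
4. workstations without dedicated sharps container 2 ≤ 2 → met
5. health department inspection 26 days ago vs limit 30 → met
6. premises liability coverage $900,000 ≥ $825,000 → met
7. sanitation citations on record 4 > 2 → not met
8. condition 'performs piercings' holds; infection-control review 62 days ago vs limit 45 → not met
9. sharps-disposal audit 174 days ago vs limit 180 → met
Not met: 1, 7, 8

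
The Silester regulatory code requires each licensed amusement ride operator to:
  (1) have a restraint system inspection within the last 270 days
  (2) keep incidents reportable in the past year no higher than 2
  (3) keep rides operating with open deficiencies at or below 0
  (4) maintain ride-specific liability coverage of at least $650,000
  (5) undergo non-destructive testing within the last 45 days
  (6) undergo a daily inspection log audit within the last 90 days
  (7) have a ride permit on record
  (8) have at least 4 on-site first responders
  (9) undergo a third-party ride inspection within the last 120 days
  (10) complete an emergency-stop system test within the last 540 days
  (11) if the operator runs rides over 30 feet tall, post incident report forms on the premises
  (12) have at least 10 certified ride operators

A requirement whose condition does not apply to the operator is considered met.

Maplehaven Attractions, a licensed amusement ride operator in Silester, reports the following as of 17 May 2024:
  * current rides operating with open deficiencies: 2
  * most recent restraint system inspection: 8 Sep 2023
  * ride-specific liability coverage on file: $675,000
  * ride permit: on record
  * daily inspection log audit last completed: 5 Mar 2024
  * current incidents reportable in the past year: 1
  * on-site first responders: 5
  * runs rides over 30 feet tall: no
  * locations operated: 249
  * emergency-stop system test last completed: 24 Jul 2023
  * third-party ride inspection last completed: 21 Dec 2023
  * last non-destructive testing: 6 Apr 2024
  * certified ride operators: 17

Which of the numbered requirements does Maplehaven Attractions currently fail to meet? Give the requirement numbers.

1. restraint system inspection 252 days ago vs limit 270 → met
2. incidents reportable in the past year 1 ≤ 2 → met
3. rides operating with open deficiencies 2 > 0 → not met
4. ride-specific liability coverage $675,000 ≥ $650,000 → met
5. non-destructive testing 41 days ago vs limit 45 → met
6. daily inspection log audit 73 days ago vs limit 90 → met
7. ride permit present → met
8. on-site first responders 5 ≥ 4 → met
9. third-party ride inspection 148 days ago vs limit 120 → not met
10. emergency-stop system test 298 days ago vs limit 540 → met
11. condition 'runs rides over 30 feet tall' does not hold → requirement n/a → met
12. certified ride operators 17 ≥ 10 → met
Not met: 3, 9

3, 9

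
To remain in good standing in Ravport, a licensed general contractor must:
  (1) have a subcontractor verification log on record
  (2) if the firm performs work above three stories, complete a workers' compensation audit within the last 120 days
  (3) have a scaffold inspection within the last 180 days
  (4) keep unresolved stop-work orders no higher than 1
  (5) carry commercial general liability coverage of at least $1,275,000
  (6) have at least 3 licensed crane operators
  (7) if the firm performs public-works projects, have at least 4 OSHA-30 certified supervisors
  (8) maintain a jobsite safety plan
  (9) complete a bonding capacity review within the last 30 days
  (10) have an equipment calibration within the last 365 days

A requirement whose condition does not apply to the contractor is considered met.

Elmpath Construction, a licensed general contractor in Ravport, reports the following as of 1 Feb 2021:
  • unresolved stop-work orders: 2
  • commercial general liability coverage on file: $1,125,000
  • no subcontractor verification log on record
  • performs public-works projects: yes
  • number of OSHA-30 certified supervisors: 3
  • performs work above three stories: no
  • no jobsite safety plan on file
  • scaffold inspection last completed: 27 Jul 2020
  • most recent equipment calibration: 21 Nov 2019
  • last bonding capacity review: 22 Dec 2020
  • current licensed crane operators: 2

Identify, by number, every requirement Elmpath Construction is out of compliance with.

1. subcontractor verification log absent → not met
2. condition 'performs work above three stories' does not hold → requirement n/a → met
3. scaffold inspection 189 days ago vs limit 180 → not met
4. unresolved stop-work orders 2 > 1 → not met
5. commercial general liability coverage $1,125,000 < $1,275,000 → not met
6. licensed crane operators 2 < 3 → not met
7. condition 'performs public-works projects' holds; OSHA-30 certified supervisors 3 < 4 → not met
8. jobsite safety plan absent → not met
9. bonding capacity review 41 days ago vs limit 30 → not met
10. equipment calibration 438 days ago vs limit 365 → not met
Not met: 1, 3, 4, 5, 6, 7, 8, 9, 10

1, 3, 4, 5, 6, 7, 8, 9, 10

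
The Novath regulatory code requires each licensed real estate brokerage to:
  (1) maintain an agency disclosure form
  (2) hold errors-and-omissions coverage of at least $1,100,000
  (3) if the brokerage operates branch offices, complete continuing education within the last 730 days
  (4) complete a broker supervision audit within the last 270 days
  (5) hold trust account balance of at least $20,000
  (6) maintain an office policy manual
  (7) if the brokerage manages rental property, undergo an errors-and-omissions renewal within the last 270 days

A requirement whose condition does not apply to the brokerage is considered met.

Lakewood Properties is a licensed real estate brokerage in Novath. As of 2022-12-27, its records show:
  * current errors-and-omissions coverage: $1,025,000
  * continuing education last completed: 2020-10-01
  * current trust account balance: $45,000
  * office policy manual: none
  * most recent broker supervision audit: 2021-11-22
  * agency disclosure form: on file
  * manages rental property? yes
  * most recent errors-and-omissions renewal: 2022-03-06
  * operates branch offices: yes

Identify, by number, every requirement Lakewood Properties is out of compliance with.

1. agency disclosure form present → met
2. errors-and-omissions coverage $1,025,000 < $1,100,000 → not met
3. condition 'operates branch offices' holds; continuing education 817 days ago vs limit 730 → not met
4. broker supervision audit 400 days ago vs limit 270 → not met
5. trust account balance $45,000 ≥ $20,000 → met
6. office policy manual absent → not met
7. condition 'manages rental property' holds; errors-and-omissions renewal 296 days ago vs limit 270 → not met
Not met: 2, 3, 4, 6, 7

2, 3, 4, 6, 7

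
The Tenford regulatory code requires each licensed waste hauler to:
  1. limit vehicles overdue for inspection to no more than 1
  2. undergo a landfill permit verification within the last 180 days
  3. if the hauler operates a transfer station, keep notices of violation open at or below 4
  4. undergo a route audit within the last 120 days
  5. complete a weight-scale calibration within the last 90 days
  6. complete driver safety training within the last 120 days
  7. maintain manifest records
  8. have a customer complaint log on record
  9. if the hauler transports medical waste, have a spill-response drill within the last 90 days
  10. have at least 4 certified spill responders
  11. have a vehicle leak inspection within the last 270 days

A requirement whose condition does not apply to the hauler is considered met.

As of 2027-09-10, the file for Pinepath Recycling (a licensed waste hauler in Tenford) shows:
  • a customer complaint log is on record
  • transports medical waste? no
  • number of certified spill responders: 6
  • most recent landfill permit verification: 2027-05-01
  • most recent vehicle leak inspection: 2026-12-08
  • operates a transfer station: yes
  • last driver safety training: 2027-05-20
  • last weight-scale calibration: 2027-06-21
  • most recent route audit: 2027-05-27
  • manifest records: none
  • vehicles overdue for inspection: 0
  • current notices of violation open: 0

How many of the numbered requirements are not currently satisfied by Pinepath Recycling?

2

1. vehicles overdue for inspection 0 ≤ 1 → met
2. landfill permit verification 132 days ago vs limit 180 → met
3. condition 'operates a transfer station' holds; notices of violation open 0 ≤ 4 → met
4. route audit 106 days ago vs limit 120 → met
5. weight-scale calibration 81 days ago vs limit 90 → met
6. driver safety training 113 days ago vs limit 120 → met
7. manifest records absent → not met
8. customer complaint log present → met
9. condition 'transports medical waste' does not hold → requirement n/a → met
10. certified spill responders 6 ≥ 4 → met
11. vehicle leak inspection 276 days ago vs limit 270 → not met
Not met: 2 of 11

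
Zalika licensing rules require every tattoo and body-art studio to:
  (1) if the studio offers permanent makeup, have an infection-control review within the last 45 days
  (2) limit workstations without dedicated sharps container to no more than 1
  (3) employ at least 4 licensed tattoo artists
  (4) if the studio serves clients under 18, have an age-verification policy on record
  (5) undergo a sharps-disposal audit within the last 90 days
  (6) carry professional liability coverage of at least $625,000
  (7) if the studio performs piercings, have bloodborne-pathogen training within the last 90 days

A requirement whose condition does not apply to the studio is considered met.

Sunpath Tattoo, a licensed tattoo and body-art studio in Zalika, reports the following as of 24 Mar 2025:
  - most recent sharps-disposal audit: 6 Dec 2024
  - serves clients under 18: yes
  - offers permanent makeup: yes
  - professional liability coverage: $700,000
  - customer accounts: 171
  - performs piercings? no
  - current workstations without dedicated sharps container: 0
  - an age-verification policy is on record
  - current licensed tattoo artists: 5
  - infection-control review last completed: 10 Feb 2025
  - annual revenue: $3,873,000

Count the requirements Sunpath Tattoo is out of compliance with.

1. condition 'offers permanent makeup' holds; infection-control review 42 days ago vs limit 45 → met
2. workstations without dedicated sharps container 0 ≤ 1 → met
3. licensed tattoo artists 5 ≥ 4 → met
4. condition 'serves clients under 18' holds; age-verification policy present → met
5. sharps-disposal audit 108 days ago vs limit 90 → not met
6. professional liability coverage $700,000 ≥ $625,000 → met
7. condition 'performs piercings' does not hold → requirement n/a → met
Not met: 1 of 7

1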